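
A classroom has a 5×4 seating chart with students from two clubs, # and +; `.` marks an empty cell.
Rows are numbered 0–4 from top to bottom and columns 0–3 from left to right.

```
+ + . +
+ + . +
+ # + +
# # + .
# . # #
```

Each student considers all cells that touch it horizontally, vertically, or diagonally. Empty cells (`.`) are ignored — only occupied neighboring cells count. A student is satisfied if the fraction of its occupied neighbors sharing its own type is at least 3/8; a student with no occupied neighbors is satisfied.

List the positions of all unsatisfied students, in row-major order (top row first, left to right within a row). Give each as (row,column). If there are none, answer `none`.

(0,0)+ 3/3 ok
(0,1)+ 3/3 ok
(0,3)+ 1/1 ok
(1,0)+ 4/5 ok
(1,1)+ 5/6 ok
(1,3)+ 3/3 ok
(2,0)+ 2/5 ok
(2,1)# 2/7 unhappy
(2,2)+ 4/6 ok
(2,3)+ 3/3 ok
(3,0)# 3/4 ok
(3,1)# 4/7 ok
(3,2)+ 2/6 unhappy
(4,0)# 2/2 ok
(4,2)# 2/3 ok
(4,3)# 1/2 ok

(2,1), (3,2)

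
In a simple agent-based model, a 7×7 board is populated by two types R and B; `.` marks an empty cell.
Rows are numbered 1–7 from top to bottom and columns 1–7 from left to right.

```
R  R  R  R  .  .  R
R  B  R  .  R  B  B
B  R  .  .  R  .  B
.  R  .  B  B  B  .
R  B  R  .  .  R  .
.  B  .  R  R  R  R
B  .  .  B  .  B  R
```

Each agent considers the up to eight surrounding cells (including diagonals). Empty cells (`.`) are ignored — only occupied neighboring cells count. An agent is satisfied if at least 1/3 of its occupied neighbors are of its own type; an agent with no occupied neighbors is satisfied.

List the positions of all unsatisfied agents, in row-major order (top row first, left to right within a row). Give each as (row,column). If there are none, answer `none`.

(1,1)R 2/3 satisfied
(1,2)R 4/5 satisfied
(1,3)R 3/4 satisfied
(1,4)R 3/3 satisfied
(1,7)R 0/2 not
(2,1)R 3/5 satisfied
(2,2)B 1/7 not
(2,3)R 4/5 satisfied
(2,5)R 2/3 satisfied
(2,6)B 2/5 satisfied
(2,7)B 2/3 satisfied
(3,1)B 1/4 not
(3,2)R 3/5 satisfied
(3,5)R 1/5 not
(3,7)B 3/3 satisfied
(4,2)R 3/5 satisfied
(4,4)B 1/3 satisfied
(4,5)B 2/4 satisfied
(4,6)B 2/4 satisfied
(5,1)R 1/3 satisfied
(5,2)B 1/4 not
(5,3)R 2/5 satisfied
(5,6)R 3/5 satisfied
(6,2)B 2/4 satisfied
(6,4)R 2/3 satisfied
(6,5)R 3/5 satisfied
(6,6)R 4/5 satisfied
(6,7)R 3/4 satisfied
(7,1)B 1/1 satisfied
(7,4)B 0/2 not
(7,6)B 0/4 not
(7,7)R 2/3 satisfied

(1,7), (2,2), (3,1), (3,5), (5,2), (7,4), (7,6)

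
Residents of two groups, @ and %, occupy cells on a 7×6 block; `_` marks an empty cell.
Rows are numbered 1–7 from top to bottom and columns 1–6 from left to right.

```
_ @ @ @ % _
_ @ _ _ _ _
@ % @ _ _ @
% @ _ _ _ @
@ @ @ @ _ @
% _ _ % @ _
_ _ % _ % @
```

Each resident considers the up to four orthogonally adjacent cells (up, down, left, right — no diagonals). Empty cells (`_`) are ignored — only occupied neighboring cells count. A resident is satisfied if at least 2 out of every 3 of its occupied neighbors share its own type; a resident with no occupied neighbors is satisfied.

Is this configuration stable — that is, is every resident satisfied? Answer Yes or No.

No

(1,2)@ 2/2 ✓
(1,3)@ 2/2 ✓
(1,4)@ 1/2 ✗
(1,5)% 0/1 ✗
(2,2)@ 1/2 ✗
(3,1)@ 0/2 ✗
(3,2)% 0/4 ✗
(3,3)@ 0/1 ✗
(3,6)@ 1/1 ✓
(4,1)% 0/3 ✗
(4,2)@ 1/3 ✗
(4,6)@ 2/2 ✓
(5,1)@ 1/3 ✗
(5,2)@ 3/3 ✓
(5,3)@ 2/2 ✓
(5,4)@ 1/2 ✗
(5,6)@ 1/1 ✓
(6,1)% 0/1 ✗
(6,4)% 0/2 ✗
(6,5)@ 0/2 ✗
(7,3)% 0/0 ✓
(7,5)% 0/2 ✗
(7,6)@ 0/1 ✗
For instance (1,4) has only 1/2 same-type neighbors, below 2/3.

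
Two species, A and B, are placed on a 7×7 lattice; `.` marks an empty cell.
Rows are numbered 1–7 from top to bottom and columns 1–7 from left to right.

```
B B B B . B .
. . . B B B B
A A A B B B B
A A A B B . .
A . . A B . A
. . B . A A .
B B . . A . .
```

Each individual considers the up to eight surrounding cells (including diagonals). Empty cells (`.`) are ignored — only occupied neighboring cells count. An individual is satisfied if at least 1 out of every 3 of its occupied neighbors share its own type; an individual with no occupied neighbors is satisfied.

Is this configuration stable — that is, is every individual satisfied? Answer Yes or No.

Yes

Row 1: (1,1)B 1/1 satisfied · (1,2)B 2/2 satisfied · (1,3)B 3/3 satisfied · (1,4)B 3/3 satisfied · (1,6)B 3/3 satisfied
Row 2: (2,4)B 5/6 satisfied · (2,5)B 7/7 satisfied · (2,6)B 6/6 satisfied · (2,7)B 4/4 satisfied
Row 3: (3,1)A 3/3 satisfied · (3,2)A 5/5 satisfied · (3,3)A 3/6 satisfied · (3,4)B 5/7 satisfied · (3,5)B 7/7 satisfied · (3,6)B 6/6 satisfied · (3,7)B 3/3 satisfied
Row 4: (4,1)A 4/4 satisfied · (4,2)A 6/6 satisfied · (4,3)A 4/6 satisfied · (4,4)B 4/7 satisfied · (4,5)B 5/6 satisfied
Row 5: (5,1)A 2/2 satisfied · (5,4)A 2/6 satisfied · (5,5)B 2/5 satisfied · (5,7)A 1/1 satisfied
Row 6: (6,3)B 1/2 satisfied · (6,5)A 3/4 satisfied · (6,6)A 3/4 satisfied
Row 7: (7,1)B 1/1 satisfied · (7,2)B 2/2 satisfied · (7,5)A 2/2 satisfied
All meet the threshold, so the configuration is stable.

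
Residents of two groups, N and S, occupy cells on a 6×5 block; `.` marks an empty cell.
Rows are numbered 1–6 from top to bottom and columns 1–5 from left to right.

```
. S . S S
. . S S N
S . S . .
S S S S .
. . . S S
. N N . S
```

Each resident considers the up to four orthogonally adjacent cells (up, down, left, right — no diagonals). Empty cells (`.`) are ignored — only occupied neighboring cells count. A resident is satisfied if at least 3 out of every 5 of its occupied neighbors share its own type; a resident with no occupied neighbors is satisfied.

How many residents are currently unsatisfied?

2

(1,2)S 0/0 ok
(1,4)S 2/2 ok
(1,5)S 1/2 unhappy
(2,3)S 2/2 ok
(2,4)S 2/3 ok
(2,5)N 0/2 unhappy
(3,1)S 1/1 ok
(3,3)S 2/2 ok
(4,1)S 2/2 ok
(4,2)S 2/2 ok
(4,3)S 3/3 ok
(4,4)S 2/2 ok
(5,4)S 2/2 ok
(5,5)S 2/2 ok
(6,2)N 1/1 ok
(6,3)N 1/1 ok
(6,5)S 1/1 ok
Unsatisfied: (1,5), (2,5) — 2 in total.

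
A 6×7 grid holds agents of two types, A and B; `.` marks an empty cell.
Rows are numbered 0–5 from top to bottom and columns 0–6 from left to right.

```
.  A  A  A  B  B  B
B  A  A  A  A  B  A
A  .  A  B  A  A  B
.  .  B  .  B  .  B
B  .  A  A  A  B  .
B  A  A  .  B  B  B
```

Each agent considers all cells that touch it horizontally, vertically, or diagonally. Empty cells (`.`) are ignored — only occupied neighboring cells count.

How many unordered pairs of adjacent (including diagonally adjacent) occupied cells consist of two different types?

34

Scan each occupied cell's neighbors to the right and below (and the two forward diagonals) so each pair is counted once.
Row 0: A(0,1)–A(0,2)= A(0,1)–A(1,1)= A(0,1)–A(1,2)= A(0,1)–B(1,0)≠ A(0,2)–A(0,3)= A(0,2)–A(1,2)= A(0,2)–A(1,3)= A(0,2)–A(1,1)= A(0,3)–B(0,4)≠ A(0,3)–A(1,3)= A(0,3)–A(1,4)= A(0,3)–A(1,2)= B(0,4)–B(0,5)= B(0,4)–A(1,4)≠ B(0,4)–B(1,5)= B(0,4)–A(1,3)≠ B(0,5)–B(0,6)= B(0,5)–B(1,5)= B(0,5)–A(1,6)≠ B(0,5)–A(1,4)≠ B(0,6)–A(1,6)≠ B(0,6)–B(1,5)=  → 7/22 unlike.
Row 1: B(1,0)–A(1,1)≠ B(1,0)–A(2,0)≠ A(1,1)–A(1,2)= A(1,1)–A(2,2)= A(1,1)–A(2,0)= A(1,2)–A(1,3)= A(1,2)–A(2,2)= A(1,2)–B(2,3)≠ A(1,3)–A(1,4)= A(1,3)–B(2,3)≠ A(1,3)–A(2,4)= A(1,3)–A(2,2)= A(1,4)–B(1,5)≠ A(1,4)–A(2,4)= A(1,4)–A(2,5)= A(1,4)–B(2,3)≠ B(1,5)–A(1,6)≠ B(1,5)–A(2,5)≠ B(1,5)–B(2,6)= B(1,5)–A(2,4)≠ A(1,6)–B(2,6)≠ A(1,6)–A(2,5)=  → 10/22 unlike.
Row 2: A(2,2)–B(2,3)≠ A(2,2)–B(3,2)≠ B(2,3)–A(2,4)≠ B(2,3)–B(3,4)= B(2,3)–B(3,2)= A(2,4)–A(2,5)= A(2,4)–B(3,4)≠ A(2,5)–B(2,6)≠ A(2,5)–B(3,6)≠ A(2,5)–B(3,4)≠ B(2,6)–B(3,6)=  → 7/11 unlike.
Row 3: B(3,2)–A(4,2)≠ B(3,2)–A(4,3)≠ B(3,4)–A(4,4)≠ B(3,4)–B(4,5)= B(3,4)–A(4,3)≠ B(3,6)–B(4,5)=  → 4/6 unlike.
Row 4: B(4,0)–B(5,0)= B(4,0)–A(5,1)≠ A(4,2)–A(4,3)= A(4,2)–A(5,2)= A(4,2)–A(5,1)= A(4,3)–A(4,4)= A(4,3)–B(5,4)≠ A(4,3)–A(5,2)= A(4,4)–B(4,5)≠ A(4,4)–B(5,4)≠ A(4,4)–B(5,5)≠ B(4,5)–B(5,5)= B(4,5)–B(5,6)= B(4,5)–B(5,4)=  → 5/14 unlike.
Row 5: B(5,0)–A(5,1)≠ A(5,1)–A(5,2)= B(5,4)–B(5,5)= B(5,5)–B(5,6)=  → 1/4 unlike.
Total adjacent occupied pairs: 79; unlike-type pairs: 34.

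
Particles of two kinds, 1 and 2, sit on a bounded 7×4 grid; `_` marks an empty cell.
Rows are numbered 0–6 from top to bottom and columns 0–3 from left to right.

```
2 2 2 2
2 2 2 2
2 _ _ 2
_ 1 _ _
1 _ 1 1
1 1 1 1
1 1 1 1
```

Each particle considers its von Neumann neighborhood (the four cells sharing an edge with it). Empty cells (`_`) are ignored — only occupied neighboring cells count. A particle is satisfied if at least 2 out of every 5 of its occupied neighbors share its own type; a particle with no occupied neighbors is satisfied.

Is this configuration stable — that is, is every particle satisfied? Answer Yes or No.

Yes

(0,0)2 2/2 ok
(0,1)2 3/3 ok
(0,2)2 3/3 ok
(0,3)2 2/2 ok
(1,0)2 3/3 ok
(1,1)2 3/3 ok
(1,2)2 3/3 ok
(1,3)2 3/3 ok
(2,0)2 1/1 ok
(2,3)2 1/1 ok
(3,1)1 0/0 ok
(4,0)1 1/1 ok
(4,2)1 2/2 ok
(4,3)1 2/2 ok
(5,0)1 3/3 ok
(5,1)1 3/3 ok
(5,2)1 4/4 ok
(5,3)1 3/3 ok
(6,0)1 2/2 ok
(6,1)1 3/3 ok
(6,2)1 3/3 ok
(6,3)1 2/2 ok
All meet the threshold, so the configuration is stable.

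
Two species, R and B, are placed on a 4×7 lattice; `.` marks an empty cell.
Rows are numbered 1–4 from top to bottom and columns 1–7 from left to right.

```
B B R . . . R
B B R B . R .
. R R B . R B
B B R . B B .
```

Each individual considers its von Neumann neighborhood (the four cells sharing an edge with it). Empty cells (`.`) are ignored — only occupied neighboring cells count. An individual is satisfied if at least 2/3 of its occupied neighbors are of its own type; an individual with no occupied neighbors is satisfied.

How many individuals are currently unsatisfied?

Row 1: (1,1)B 2/2 ✓ · (1,2)B 2/3 ✓ · (1,3)R 1/2 ✗ · (1,7)R 0/0 ✓
Row 2: (2,1)B 2/2 ✓ · (2,2)B 2/4 ✗ · (2,3)R 2/4 ✗ · (2,4)B 1/2 ✗ · (2,6)R 1/1 ✓
Row 3: (3,2)R 1/3 ✗ · (3,3)R 3/4 ✓ · (3,4)B 1/2 ✗ · (3,6)R 1/3 ✗ · (3,7)B 0/1 ✗
Row 4: (4,1)B 1/1 ✓ · (4,2)B 1/3 ✗ · (4,3)R 1/2 ✗ · (4,5)B 1/1 ✓ · (4,6)B 1/2 ✗
Unsatisfied: (1,3), (2,2), (2,3), (2,4), (3,2), (3,4), (3,6), (3,7), (4,2), (4,3), (4,6) — 11 in total.

11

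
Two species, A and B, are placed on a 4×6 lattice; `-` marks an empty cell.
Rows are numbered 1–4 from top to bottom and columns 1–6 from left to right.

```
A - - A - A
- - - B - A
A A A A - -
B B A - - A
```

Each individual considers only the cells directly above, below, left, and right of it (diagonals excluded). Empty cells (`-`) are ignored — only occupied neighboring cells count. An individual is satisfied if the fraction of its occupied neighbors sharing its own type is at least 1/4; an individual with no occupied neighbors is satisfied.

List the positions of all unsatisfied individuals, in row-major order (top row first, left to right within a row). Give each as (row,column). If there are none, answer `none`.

(1,4), (2,4)

Row 1: (1,1)A 0/0 ok · (1,4)A 0/1 unhappy · (1,6)A 1/1 ok
Row 2: (2,4)B 0/2 unhappy · (2,6)A 1/1 ok
Row 3: (3,1)A 1/2 ok · (3,2)A 2/3 ok · (3,3)A 3/3 ok · (3,4)A 1/2 ok
Row 4: (4,1)B 1/2 ok · (4,2)B 1/3 ok · (4,3)A 1/2 ok · (4,6)A 0/0 ok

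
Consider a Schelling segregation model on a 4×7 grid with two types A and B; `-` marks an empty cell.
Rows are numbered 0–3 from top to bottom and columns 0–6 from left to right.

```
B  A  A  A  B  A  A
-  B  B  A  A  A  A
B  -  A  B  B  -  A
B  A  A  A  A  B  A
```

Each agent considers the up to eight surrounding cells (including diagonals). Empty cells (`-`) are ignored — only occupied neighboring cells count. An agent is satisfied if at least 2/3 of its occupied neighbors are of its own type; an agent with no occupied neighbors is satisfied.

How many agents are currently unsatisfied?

(0,0)B 1/2 ✗
(0,1)A 1/4 ✗
(0,2)A 3/5 ✗
(0,3)A 3/5 ✗
(0,4)B 0/5 ✗
(0,5)A 4/5 ✓
(0,6)A 3/3 ✓
(1,1)B 3/6 ✗
(1,2)B 2/7 ✗
(1,3)A 4/8 ✗
(1,4)A 4/7 ✗
(1,5)A 5/7 ✓
(1,6)A 4/4 ✓
(2,0)B 2/3 ✓
(2,2)A 4/7 ✗
(2,3)B 2/8 ✗
(2,4)B 2/7 ✗
(2,6)A 3/4 ✓
(3,0)B 1/2 ✗
(3,1)A 2/4 ✗
(3,2)A 3/4 ✓
(3,3)A 3/5 ✗
(3,4)A 1/4 ✗
(3,5)B 1/4 ✗
(3,6)A 1/2 ✗
Unsatisfied: (0,0), (0,1), (0,2), (0,3), (0,4), (1,1), (1,2), (1,3), (1,4), (2,2), (2,3), (2,4), (3,0), (3,1), (3,3), (3,4), (3,5), (3,6) — 18 in total.

18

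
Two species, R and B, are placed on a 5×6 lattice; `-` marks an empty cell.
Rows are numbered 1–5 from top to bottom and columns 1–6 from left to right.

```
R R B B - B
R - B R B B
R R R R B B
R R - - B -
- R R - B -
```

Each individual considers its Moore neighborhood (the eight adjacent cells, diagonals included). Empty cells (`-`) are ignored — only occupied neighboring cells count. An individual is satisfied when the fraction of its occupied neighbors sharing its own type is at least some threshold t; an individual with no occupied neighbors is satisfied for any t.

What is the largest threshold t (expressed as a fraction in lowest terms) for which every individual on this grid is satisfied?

Row 1: (1,1)R 2/2 · (1,2)R 2/4 · (1,3)B 2/4 · (1,4)B 3/4 · (1,6)B 2/2
Row 2: (2,1)R 4/4 · (2,3)B 2/7 · (2,4)R 2/7 · (2,5)B 5/7 · (2,6)B 4/4
Row 3: (3,1)R 4/4 · (3,2)R 5/6 · (3,3)R 4/5 · (3,4)R 2/6 · (3,5)B 4/6 · (3,6)B 4/4
Row 4: (4,1)R 4/4 · (4,2)R 6/6 · (4,5)B 3/4
Row 5: (5,2)R 3/3 · (5,3)R 2/2 · (5,5)B 1/1
The smallest same-type fraction is 2/7 at (2,3), which reduces to 2/7. Any threshold above that leaves this individual unsatisfied.

2/7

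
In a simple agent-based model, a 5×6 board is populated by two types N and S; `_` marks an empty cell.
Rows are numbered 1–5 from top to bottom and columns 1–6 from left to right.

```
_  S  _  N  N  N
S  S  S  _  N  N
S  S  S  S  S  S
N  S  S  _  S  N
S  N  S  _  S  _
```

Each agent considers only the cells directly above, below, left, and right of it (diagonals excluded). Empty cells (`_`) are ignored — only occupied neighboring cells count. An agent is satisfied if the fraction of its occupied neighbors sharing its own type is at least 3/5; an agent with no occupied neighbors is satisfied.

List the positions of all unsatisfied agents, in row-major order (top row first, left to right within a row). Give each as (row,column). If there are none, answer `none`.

(3,6), (4,1), (4,2), (4,6), (5,1), (5,2), (5,3)

Row 1: (1,2)S 1/1 satisfied · (1,4)N 1/1 satisfied · (1,5)N 3/3 satisfied · (1,6)N 2/2 satisfied
Row 2: (2,1)S 2/2 satisfied · (2,2)S 4/4 satisfied · (2,3)S 2/2 satisfied · (2,5)N 2/3 satisfied · (2,6)N 2/3 satisfied
Row 3: (3,1)S 2/3 satisfied · (3,2)S 4/4 satisfied · (3,3)S 4/4 satisfied · (3,4)S 2/2 satisfied · (3,5)S 3/4 satisfied · (3,6)S 1/3 not
Row 4: (4,1)N 0/3 not · (4,2)S 2/4 not · (4,3)S 3/3 satisfied · (4,5)S 2/3 satisfied · (4,6)N 0/2 not
Row 5: (5,1)S 0/2 not · (5,2)N 0/3 not · (5,3)S 1/2 not · (5,5)S 1/1 satisfied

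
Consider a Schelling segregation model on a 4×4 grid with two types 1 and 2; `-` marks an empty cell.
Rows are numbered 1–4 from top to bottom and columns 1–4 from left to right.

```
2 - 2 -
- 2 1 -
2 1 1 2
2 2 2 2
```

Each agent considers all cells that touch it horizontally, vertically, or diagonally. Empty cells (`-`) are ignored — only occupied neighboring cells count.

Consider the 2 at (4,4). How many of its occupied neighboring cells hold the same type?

2

Occupied neighbors of (4,4): (3,3)=1, (3,4)=2, (4,3)=2.
Same type (2): 2 of 3.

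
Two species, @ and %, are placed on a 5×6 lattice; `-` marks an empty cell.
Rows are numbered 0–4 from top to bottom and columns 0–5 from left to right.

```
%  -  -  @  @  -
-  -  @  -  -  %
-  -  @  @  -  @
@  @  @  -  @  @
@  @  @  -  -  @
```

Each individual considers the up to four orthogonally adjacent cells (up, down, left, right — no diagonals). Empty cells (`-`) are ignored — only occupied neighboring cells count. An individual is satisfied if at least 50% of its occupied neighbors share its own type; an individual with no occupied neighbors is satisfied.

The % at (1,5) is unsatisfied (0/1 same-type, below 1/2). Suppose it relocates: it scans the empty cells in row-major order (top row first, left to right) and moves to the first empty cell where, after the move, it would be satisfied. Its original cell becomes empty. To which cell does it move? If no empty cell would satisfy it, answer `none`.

Vacating (1,5). Empty cells in order:
  (0,1): 1/1 same-type → satisfied — stop here.

(0,1)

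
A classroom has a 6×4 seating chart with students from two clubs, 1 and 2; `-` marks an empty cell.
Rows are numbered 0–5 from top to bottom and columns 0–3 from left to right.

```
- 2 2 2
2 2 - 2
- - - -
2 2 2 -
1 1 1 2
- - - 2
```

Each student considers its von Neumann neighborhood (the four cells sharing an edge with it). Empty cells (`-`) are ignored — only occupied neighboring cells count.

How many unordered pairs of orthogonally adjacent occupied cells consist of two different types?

Scan each occupied cell's neighbors to the right and below so each pair is counted once.
From row 0: 0 unlike of 4 pairs (running 0/4).
From row 1: 0 unlike of 1 pairs (running 0/5).
From row 3: 3 unlike of 5 pairs (running 3/10).
From row 4: 1 unlike of 4 pairs (running 4/14).
Total adjacent occupied pairs: 14; unlike-type pairs: 4.

4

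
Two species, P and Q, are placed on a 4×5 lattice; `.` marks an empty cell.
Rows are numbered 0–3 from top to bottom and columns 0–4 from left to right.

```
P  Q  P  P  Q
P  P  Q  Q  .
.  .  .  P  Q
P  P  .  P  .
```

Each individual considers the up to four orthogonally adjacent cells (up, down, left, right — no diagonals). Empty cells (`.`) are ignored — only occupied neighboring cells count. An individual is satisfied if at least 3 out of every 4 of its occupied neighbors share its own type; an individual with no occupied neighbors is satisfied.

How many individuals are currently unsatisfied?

(0,0)P 1/2 not
(0,1)Q 0/3 not
(0,2)P 1/3 not
(0,3)P 1/3 not
(0,4)Q 0/1 not
(1,0)P 2/2 satisfied
(1,1)P 1/3 not
(1,2)Q 1/3 not
(1,3)Q 1/3 not
(2,3)P 1/3 not
(2,4)Q 0/1 not
(3,0)P 1/1 satisfied
(3,1)P 1/1 satisfied
(3,3)P 1/1 satisfied
Unsatisfied: (0,0), (0,1), (0,2), (0,3), (0,4), (1,1), (1,2), (1,3), (2,3), (2,4) — 10 in total.

10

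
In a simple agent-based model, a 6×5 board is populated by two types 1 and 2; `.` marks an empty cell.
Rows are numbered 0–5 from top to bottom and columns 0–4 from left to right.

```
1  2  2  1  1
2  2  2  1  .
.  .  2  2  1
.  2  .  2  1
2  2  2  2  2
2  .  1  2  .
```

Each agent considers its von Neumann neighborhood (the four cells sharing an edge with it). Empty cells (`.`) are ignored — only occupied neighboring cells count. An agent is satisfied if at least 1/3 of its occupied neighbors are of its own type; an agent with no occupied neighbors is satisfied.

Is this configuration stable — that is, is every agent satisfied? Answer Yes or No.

No

Row 0: (0,0)1 0/2 ✗ · (0,1)2 2/3 ✓ · (0,2)2 2/3 ✓ · (0,3)1 2/3 ✓ · (0,4)1 1/1 ✓
Row 1: (1,0)2 1/2 ✓ · (1,1)2 3/3 ✓ · (1,2)2 3/4 ✓ · (1,3)1 1/3 ✓
Row 2: (2,2)2 2/2 ✓ · (2,3)2 2/4 ✓ · (2,4)1 1/2 ✓
Row 3: (3,1)2 1/1 ✓ · (3,3)2 2/3 ✓ · (3,4)1 1/3 ✓
Row 4: (4,0)2 2/2 ✓ · (4,1)2 3/3 ✓ · (4,2)2 2/3 ✓ · (4,3)2 4/4 ✓ · (4,4)2 1/2 ✓
Row 5: (5,0)2 1/1 ✓ · (5,2)1 0/2 ✗ · (5,3)2 1/2 ✓
For instance (0,0) has only 0/2 same-type neighbors, below 1/3.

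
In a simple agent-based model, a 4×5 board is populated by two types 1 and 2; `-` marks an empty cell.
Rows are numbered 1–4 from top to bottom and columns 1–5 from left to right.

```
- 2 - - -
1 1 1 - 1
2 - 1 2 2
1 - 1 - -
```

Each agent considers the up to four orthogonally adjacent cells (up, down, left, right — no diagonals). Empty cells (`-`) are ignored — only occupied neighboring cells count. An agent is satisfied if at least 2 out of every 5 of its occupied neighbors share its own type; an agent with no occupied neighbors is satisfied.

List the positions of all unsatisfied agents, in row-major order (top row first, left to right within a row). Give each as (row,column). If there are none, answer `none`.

(1,2), (2,5), (3,1), (4,1)

Row 1: (1,2)2 0/1 unhappy
Row 2: (2,1)1 1/2 ok · (2,2)1 2/3 ok · (2,3)1 2/2 ok · (2,5)1 0/1 unhappy
Row 3: (3,1)2 0/2 unhappy · (3,3)1 2/3 ok · (3,4)2 1/2 ok · (3,5)2 1/2 ok
Row 4: (4,1)1 0/1 unhappy · (4,3)1 1/1 ok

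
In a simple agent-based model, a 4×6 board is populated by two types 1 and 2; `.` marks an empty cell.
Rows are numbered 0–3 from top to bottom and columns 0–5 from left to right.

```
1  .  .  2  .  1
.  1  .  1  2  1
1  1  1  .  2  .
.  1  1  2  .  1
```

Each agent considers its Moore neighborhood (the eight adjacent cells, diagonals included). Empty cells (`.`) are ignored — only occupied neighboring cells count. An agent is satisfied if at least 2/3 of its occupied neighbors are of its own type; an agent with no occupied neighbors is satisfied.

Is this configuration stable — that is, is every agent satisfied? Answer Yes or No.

No

Row 0: (0,0)1 1/1 satisfied · (0,3)2 1/2 not · (0,5)1 1/2 not
Row 1: (1,1)1 4/4 satisfied · (1,3)1 1/4 not · (1,4)2 2/5 not · (1,5)1 1/3 not
Row 2: (2,0)1 3/3 satisfied · (2,1)1 5/5 satisfied · (2,2)1 5/6 satisfied · (2,4)2 2/5 not
Row 3: (3,1)1 4/4 satisfied · (3,2)1 3/4 satisfied · (3,3)2 1/3 not · (3,5)1 0/1 not
For instance (0,3) has only 1/2 same-type neighbors, below 2/3.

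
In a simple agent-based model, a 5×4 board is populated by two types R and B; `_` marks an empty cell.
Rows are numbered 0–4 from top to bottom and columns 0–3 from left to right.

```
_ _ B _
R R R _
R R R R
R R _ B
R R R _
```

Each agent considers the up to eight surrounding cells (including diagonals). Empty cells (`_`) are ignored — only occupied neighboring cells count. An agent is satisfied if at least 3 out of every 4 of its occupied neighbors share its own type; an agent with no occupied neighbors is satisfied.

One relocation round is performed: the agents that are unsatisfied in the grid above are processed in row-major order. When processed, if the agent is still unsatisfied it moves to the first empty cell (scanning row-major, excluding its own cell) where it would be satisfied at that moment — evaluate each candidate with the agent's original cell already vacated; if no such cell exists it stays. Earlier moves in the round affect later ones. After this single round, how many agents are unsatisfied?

Initially unsatisfied (in order): (0,2), (2,3), (3,3), (4,2).
  (0,2): no empty cell satisfies it; stays.
  (2,3) → (0,0).
  (3,3): no empty cell satisfies it; stays.
  (4,2) → (0,1).
Resulting grid:
R R B _
R R R _
R R R _
R R _ B
R R _ _
Unsatisfied now: (0,2), (3,3).

2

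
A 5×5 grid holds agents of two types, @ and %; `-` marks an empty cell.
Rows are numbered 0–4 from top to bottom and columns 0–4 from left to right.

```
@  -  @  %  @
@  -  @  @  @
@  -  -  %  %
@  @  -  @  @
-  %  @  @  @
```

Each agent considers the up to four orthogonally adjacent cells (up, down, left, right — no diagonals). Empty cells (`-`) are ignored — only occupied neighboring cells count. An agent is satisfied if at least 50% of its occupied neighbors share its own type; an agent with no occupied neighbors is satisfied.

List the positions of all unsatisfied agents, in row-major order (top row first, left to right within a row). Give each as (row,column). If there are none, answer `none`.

Row 0: (0,0)@ 1/1 satisfied · (0,2)@ 1/2 satisfied · (0,3)% 0/3 not · (0,4)@ 1/2 satisfied
Row 1: (1,0)@ 2/2 satisfied · (1,2)@ 2/2 satisfied · (1,3)@ 2/4 satisfied · (1,4)@ 2/3 satisfied
Row 2: (2,0)@ 2/2 satisfied · (2,3)% 1/3 not · (2,4)% 1/3 not
Row 3: (3,0)@ 2/2 satisfied · (3,1)@ 1/2 satisfied · (3,3)@ 2/3 satisfied · (3,4)@ 2/3 satisfied
Row 4: (4,1)% 0/2 not · (4,2)@ 1/2 satisfied · (4,3)@ 3/3 satisfied · (4,4)@ 2/2 satisfied

(0,3), (2,3), (2,4), (4,1)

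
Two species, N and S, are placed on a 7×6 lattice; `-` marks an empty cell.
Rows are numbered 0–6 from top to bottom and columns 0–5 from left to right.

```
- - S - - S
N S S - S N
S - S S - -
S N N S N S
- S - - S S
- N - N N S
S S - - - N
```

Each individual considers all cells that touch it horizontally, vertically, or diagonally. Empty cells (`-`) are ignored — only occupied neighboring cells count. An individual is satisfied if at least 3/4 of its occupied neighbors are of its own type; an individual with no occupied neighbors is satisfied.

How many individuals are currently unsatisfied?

Row 0: (0,2)S 2/2 satisfied · (0,5)S 1/2 not
Row 1: (1,0)N 0/2 not · (1,1)S 4/5 satisfied · (1,2)S 4/4 satisfied · (1,4)S 2/3 not · (1,5)N 0/2 not
Row 2: (2,0)S 2/4 not · (2,2)S 4/6 not · (2,3)S 4/6 not
Row 3: (3,0)S 2/3 not · (3,1)N 1/5 not · (3,2)N 1/5 not · (3,3)S 3/5 not · (3,4)N 0/5 not · (3,5)S 2/3 not
Row 4: (4,1)S 1/4 not · (4,4)S 4/7 not · (4,5)S 3/5 not
Row 5: (5,1)N 0/3 not · (5,3)N 1/2 not · (5,4)N 2/5 not · (5,5)S 2/4 not
Row 6: (6,0)S 1/2 not · (6,1)S 1/2 not · (6,5)N 1/2 not
Unsatisfied: (0,5), (1,0), (1,4), (1,5), (2,0), (2,2), (2,3), (3,0), (3,1), (3,2), (3,3), (3,4), (3,5), (4,1), (4,4), (4,5), (5,1), (5,3), (5,4), (5,5), (6,0), (6,1), (6,5) — 23 in total.

23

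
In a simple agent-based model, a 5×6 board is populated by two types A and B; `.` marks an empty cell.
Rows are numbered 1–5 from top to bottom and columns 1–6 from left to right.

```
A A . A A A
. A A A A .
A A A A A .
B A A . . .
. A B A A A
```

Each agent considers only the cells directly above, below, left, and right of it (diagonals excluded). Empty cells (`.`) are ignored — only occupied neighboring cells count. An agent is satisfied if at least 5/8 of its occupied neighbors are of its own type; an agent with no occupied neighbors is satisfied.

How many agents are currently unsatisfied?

Row 1: (1,1)A 1/1 ok · (1,2)A 2/2 ok · (1,4)A 2/2 ok · (1,5)A 3/3 ok · (1,6)A 1/1 ok
Row 2: (2,2)A 3/3 ok · (2,3)A 3/3 ok · (2,4)A 4/4 ok · (2,5)A 3/3 ok
Row 3: (3,1)A 1/2 unhappy · (3,2)A 4/4 ok · (3,3)A 4/4 ok · (3,4)A 3/3 ok · (3,5)A 2/2 ok
Row 4: (4,1)B 0/2 unhappy · (4,2)A 3/4 ok · (4,3)A 2/3 ok
Row 5: (5,2)A 1/2 unhappy · (5,3)B 0/3 unhappy · (5,4)A 1/2 unhappy · (5,5)A 2/2 ok · (5,6)A 1/1 ok
Unsatisfied: (3,1), (4,1), (5,2), (5,3), (5,4) — 5 in total.

5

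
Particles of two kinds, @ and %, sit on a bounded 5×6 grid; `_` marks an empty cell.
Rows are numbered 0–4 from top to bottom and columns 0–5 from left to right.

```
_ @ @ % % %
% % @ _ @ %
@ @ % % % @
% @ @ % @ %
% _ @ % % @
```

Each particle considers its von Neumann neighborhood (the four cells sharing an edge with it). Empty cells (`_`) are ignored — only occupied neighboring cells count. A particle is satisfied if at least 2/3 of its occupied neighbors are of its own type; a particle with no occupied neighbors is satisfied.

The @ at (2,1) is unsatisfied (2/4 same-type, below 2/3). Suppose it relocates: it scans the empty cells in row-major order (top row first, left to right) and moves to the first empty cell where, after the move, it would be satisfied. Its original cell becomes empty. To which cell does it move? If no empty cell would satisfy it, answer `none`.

Vacating (2,1). Empty cells in order:
  (0,0): 1/2 same-type → still unsatisfied.
  (1,3): 2/4 same-type → still unsatisfied.
  (4,1): 2/3 same-type → satisfied — stop here.

(4,1)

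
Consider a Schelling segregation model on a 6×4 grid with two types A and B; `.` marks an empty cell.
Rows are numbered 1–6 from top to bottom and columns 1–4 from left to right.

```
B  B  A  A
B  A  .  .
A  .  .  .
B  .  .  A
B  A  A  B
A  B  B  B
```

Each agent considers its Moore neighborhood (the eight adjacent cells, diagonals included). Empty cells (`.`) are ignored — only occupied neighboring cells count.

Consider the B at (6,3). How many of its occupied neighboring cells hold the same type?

Occupied neighbors of (6,3): (5,2)=A, (5,3)=A, (5,4)=B, (6,2)=B, (6,4)=B.
Same type (B): 3 of 5.

3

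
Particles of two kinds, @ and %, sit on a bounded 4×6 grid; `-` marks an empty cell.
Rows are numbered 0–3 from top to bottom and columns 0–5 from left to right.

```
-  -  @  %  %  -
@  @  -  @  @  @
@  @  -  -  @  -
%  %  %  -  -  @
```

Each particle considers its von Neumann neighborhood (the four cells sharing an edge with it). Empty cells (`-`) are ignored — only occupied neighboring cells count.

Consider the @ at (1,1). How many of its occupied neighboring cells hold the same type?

Occupied neighbors of (1,1): (2,1)=@, (1,0)=@.
Same type (@): 2 of 2.

2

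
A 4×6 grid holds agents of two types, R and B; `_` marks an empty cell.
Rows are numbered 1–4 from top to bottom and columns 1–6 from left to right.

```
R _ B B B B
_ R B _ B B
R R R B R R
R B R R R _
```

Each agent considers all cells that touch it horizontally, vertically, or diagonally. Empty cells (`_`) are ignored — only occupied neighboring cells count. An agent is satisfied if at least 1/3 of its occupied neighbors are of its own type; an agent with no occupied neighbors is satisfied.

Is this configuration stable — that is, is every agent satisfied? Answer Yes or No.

(1,1)R 1/1 ✓
(1,3)B 2/3 ✓
(1,4)B 4/4 ✓
(1,5)B 4/4 ✓
(1,6)B 3/3 ✓
(2,2)R 4/6 ✓
(2,3)B 3/6 ✓
(2,5)B 5/7 ✓
(2,6)B 3/5 ✓
(3,1)R 3/4 ✓
(3,2)R 5/7 ✓
(3,3)R 4/7 ✓
(3,4)B 2/7 ✗
(3,5)R 3/6 ✓
(3,6)R 2/4 ✓
(4,1)R 2/3 ✓
(4,2)B 0/5 ✗
(4,3)R 3/5 ✓
(4,4)R 4/5 ✓
(4,5)R 3/4 ✓
For instance (3,4) has only 2/7 same-type neighbors, below 1/3.

No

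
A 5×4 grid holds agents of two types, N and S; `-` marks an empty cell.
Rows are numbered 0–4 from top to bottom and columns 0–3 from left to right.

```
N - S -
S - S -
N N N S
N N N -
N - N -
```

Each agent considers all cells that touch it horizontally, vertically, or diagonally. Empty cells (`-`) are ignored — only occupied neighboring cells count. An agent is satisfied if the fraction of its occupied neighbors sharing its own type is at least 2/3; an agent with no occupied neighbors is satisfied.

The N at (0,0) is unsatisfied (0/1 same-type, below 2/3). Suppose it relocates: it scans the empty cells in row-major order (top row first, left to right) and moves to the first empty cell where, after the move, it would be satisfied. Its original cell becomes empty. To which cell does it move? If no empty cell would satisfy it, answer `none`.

(3,3)

Vacating (0,0). Empty cells in order:
  (0,1): 0/3 same-type → still unsatisfied.
  (0,3): 0/2 same-type → still unsatisfied.
  (1,1): 3/6 same-type → still unsatisfied.
  (1,3): 1/4 same-type → still unsatisfied.
  (3,3): 3/4 same-type → satisfied — stop here.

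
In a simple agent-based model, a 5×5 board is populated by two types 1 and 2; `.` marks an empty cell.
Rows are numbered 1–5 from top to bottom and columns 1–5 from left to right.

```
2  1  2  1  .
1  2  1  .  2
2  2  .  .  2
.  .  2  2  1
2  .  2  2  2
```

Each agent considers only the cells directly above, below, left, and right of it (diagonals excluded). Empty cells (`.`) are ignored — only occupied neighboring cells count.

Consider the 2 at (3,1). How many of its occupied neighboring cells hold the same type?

1

Occupied neighbors of (3,1): (2,1)=1, (3,2)=2.
Same type (2): 1 of 2.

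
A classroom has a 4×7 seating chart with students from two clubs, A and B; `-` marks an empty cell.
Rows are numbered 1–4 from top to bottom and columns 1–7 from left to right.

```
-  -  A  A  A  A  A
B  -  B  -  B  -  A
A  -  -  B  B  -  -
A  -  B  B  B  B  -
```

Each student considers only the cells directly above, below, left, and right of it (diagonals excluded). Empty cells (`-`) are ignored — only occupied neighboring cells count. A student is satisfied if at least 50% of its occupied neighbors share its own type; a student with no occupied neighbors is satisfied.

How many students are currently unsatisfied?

2

Row 1: (1,3)A 1/2 satisfied · (1,4)A 2/2 satisfied · (1,5)A 2/3 satisfied · (1,6)A 2/2 satisfied · (1,7)A 2/2 satisfied
Row 2: (2,1)B 0/1 not · (2,3)B 0/1 not · (2,5)B 1/2 satisfied · (2,7)A 1/1 satisfied
Row 3: (3,1)A 1/2 satisfied · (3,4)B 2/2 satisfied · (3,5)B 3/3 satisfied
Row 4: (4,1)A 1/1 satisfied · (4,3)B 1/1 satisfied · (4,4)B 3/3 satisfied · (4,5)B 3/3 satisfied · (4,6)B 1/1 satisfied
Unsatisfied: (2,1), (2,3) — 2 in total.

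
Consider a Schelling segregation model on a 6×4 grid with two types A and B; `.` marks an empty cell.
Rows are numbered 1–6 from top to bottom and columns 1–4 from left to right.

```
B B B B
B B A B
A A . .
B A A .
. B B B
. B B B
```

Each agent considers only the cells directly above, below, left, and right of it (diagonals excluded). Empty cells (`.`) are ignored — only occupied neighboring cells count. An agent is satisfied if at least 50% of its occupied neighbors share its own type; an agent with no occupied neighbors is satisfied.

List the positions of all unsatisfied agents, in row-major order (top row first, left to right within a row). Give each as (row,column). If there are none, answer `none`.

(2,3), (3,1), (4,1)

Row 1: (1,1)B 2/2 ✓ · (1,2)B 3/3 ✓ · (1,3)B 2/3 ✓ · (1,4)B 2/2 ✓
Row 2: (2,1)B 2/3 ✓ · (2,2)B 2/4 ✓ · (2,3)A 0/3 ✗ · (2,4)B 1/2 ✓
Row 3: (3,1)A 1/3 ✗ · (3,2)A 2/3 ✓
Row 4: (4,1)B 0/2 ✗ · (4,2)A 2/4 ✓ · (4,3)A 1/2 ✓
Row 5: (5,2)B 2/3 ✓ · (5,3)B 3/4 ✓ · (5,4)B 2/2 ✓
Row 6: (6,2)B 2/2 ✓ · (6,3)B 3/3 ✓ · (6,4)B 2/2 ✓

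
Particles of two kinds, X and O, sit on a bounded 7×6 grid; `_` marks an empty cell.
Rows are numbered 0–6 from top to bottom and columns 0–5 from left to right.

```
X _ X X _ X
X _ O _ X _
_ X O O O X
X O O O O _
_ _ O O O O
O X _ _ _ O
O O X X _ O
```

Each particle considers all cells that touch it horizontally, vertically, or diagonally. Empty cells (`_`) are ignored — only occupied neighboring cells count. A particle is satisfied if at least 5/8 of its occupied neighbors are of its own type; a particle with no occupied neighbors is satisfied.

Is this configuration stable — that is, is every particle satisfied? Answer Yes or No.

Row 0: (0,0)X 1/1 ok · (0,2)X 1/2 unhappy · (0,3)X 2/3 ok · (0,5)X 1/1 ok
Row 1: (1,0)X 2/2 ok · (1,2)O 2/5 unhappy · (1,4)X 3/5 unhappy
Row 2: (2,1)X 2/6 unhappy · (2,2)O 5/6 ok · (2,3)O 6/7 ok · (2,4)O 3/5 unhappy · (2,5)X 1/3 unhappy
Row 3: (3,0)X 1/2 unhappy · (3,1)O 3/5 unhappy · (3,2)O 6/7 ok · (3,3)O 8/8 ok · (3,4)O 6/7 ok
Row 4: (4,2)O 4/5 ok · (4,3)O 5/5 ok · (4,4)O 5/5 ok · (4,5)O 3/3 ok
Row 5: (5,0)O 2/3 ok · (5,1)X 1/5 unhappy · (5,5)O 3/3 ok
Row 6: (6,0)O 2/3 ok · (6,1)O 2/4 unhappy · (6,2)X 2/3 ok · (6,3)X 1/1 ok · (6,5)O 1/1 ok
For instance (0,2) has only 1/2 same-type neighbors, below 5/8.

No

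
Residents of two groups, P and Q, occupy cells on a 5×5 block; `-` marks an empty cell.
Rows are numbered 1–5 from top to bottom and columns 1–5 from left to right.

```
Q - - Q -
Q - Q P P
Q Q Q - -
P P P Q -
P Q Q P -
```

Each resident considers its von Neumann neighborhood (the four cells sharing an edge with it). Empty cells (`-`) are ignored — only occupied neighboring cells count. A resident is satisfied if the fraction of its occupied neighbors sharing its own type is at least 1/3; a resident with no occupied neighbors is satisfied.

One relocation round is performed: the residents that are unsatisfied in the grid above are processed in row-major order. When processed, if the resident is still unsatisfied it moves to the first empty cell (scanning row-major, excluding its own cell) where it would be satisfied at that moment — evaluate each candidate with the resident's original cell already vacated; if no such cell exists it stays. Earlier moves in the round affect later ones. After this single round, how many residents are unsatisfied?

Initially unsatisfied (in order): (1,4), (4,3), (4,4), (5,4).
  (1,4) → (1,2).
  (4,3) → (1,4).
  (4,4) → (1,3).
  (5,4) → (1,5).
Resulting grid:
Q Q Q P P
Q - Q P P
Q Q Q - -
P P - - -
P Q Q - -
All satisfied now.

0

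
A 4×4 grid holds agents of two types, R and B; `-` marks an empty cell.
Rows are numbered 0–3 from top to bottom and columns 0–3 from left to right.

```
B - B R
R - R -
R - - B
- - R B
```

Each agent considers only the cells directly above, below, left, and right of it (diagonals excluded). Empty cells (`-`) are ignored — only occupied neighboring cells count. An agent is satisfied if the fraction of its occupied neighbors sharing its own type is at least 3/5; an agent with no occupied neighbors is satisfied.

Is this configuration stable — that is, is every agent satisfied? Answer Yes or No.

No

Row 0: (0,0)B 0/1 unhappy · (0,2)B 0/2 unhappy · (0,3)R 0/1 unhappy
Row 1: (1,0)R 1/2 unhappy · (1,2)R 0/1 unhappy
Row 2: (2,0)R 1/1 ok · (2,3)B 1/1 ok
Row 3: (3,2)R 0/1 unhappy · (3,3)B 1/2 unhappy
For instance (0,0) has only 0/1 same-type neighbors, below 3/5.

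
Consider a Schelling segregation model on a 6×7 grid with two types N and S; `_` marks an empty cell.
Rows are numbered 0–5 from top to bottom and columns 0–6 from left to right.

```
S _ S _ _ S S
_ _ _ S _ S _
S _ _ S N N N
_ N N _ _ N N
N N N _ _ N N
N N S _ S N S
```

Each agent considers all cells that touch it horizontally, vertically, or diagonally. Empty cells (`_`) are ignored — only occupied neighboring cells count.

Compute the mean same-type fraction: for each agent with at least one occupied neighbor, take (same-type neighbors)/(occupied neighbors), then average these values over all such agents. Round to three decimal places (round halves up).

0.653

Row 0: (0,0)S — no occupied neighbors · (0,2)S 1/1 · (0,5)S 2/2 · (0,6)S 2/2
Row 1: (1,3)S 2/3 · (1,5)S 2/5
Row 2: (2,0)S 0/1 · (2,3)S 1/3 · (2,4)N 2/5 · (2,5)N 4/5 · (2,6)N 3/4
Row 3: (3,1)N 4/5 · (3,2)N 3/4 · (3,5)N 6/6 · (3,6)N 5/5
Row 4: (4,0)N 4/4 · (4,1)N 6/7 · (4,2)N 4/5 · (4,5)N 4/6 · (4,6)N 4/5
Row 5: (5,0)N 3/3 · (5,1)N 4/5 · (5,2)S 0/3 · (5,4)S 0/2 · (5,5)N 2/4 · (5,6)S 0/3
Sum over 25 agents: 1/1 + 2/2 + 2/2 + 2/3 + 2/5 + 0/1 + 1/3 + 2/5 + 4/5 + 3/4 + 4/5 + 3/4 + 6/6 + 5/5 + 4/4 + 6/7 + 4/5 + 4/6 + 4/5 + 3/3 + 4/5 + 0/3 + 0/2 + 2/4 + 0/3 = 1714/105; mean = 1714/105 ÷ 25 = 1714/2625 = 0.652952… → 0.653.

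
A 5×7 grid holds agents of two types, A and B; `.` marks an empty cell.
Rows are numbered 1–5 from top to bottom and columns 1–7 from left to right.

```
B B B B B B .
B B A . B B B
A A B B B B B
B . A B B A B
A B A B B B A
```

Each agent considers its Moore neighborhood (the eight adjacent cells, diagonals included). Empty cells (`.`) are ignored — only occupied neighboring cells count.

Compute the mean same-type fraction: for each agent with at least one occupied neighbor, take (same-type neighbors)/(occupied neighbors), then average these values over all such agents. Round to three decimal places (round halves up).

0.619

Row 1: (1,1)B 3/3 · (1,2)B 4/5 · (1,3)B 3/4 · (1,4)B 3/4 · (1,5)B 4/4 · (1,6)B 4/4
Row 2: (2,1)B 3/5 · (2,2)B 5/8 · (2,3)A 1/7 · (2,5)B 7/7 · (2,6)B 7/7 · (2,7)B 4/4
Row 3: (3,1)A 1/4 · (3,2)A 3/7 · (3,3)B 3/6 · (3,4)B 5/7 · (3,5)B 6/7 · (3,6)B 7/8 · (3,7)B 4/5
Row 4: (4,1)B 1/4 · (4,3)A 2/7 · (4,4)B 6/8 · (4,5)B 7/8 · (4,6)A 1/8 · (4,7)B 3/5
Row 5: (5,1)A 0/2 · (5,2)B 1/4 · (5,3)A 1/4 · (5,4)B 3/5 · (5,5)B 4/5 · (5,6)B 3/5 · (5,7)A 1/3
Sum over 32 agents: 3/3 + 4/5 + 3/4 + 3/4 + 4/4 + 4/4 + 3/5 + 5/8 + 1/7 + 7/7 + 7/7 + 4/4 + 1/4 + 3/7 + 3/6 + 5/7 + 6/7 + 7/8 + 4/5 + 1/4 + 2/7 + 6/8 + 7/8 + 1/8 + 3/5 + 0/2 + 1/4 + 1/4 + 3/5 + 4/5 + 3/5 + 1/3 = 8321/420; mean = 8321/420 ÷ 32 = 8321/13440 = 0.619122… → 0.619.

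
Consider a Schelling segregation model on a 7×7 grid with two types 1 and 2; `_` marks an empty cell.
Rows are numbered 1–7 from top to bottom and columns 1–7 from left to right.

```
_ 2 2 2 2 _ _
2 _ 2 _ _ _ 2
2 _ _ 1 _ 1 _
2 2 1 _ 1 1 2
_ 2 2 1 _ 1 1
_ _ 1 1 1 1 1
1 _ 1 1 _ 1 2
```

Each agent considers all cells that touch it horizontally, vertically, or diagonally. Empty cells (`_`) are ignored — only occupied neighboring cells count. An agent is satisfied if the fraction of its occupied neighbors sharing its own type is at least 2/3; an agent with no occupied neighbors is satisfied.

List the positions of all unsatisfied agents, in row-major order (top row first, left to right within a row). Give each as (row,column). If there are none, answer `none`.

(2,7), (3,6), (4,3), (4,7), (5,2), (5,3), (7,7)

(1,2)2 3/3 ok
(1,3)2 3/3 ok
(1,4)2 3/3 ok
(1,5)2 1/1 ok
(2,1)2 2/2 ok
(2,3)2 3/4 ok
(2,7)2 0/1 unhappy
(3,1)2 3/3 ok
(3,4)1 2/3 ok
(3,6)1 2/4 unhappy
(4,1)2 3/3 ok
(4,2)2 4/5 ok
(4,3)1 2/5 unhappy
(4,5)1 5/5 ok
(4,6)1 4/5 ok
(4,7)2 0/4 unhappy
(5,2)2 3/5 unhappy
(5,3)2 2/6 unhappy
(5,4)1 5/6 ok
(5,6)1 6/7 ok
(5,7)1 4/5 ok
(6,3)1 4/6 ok
(6,4)1 5/6 ok
(6,5)1 6/6 ok
(6,6)1 5/6 ok
(6,7)1 4/5 ok
(7,1)1 0/0 ok
(7,3)1 3/3 ok
(7,4)1 4/4 ok
(7,6)1 3/4 ok
(7,7)2 0/3 unhappy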